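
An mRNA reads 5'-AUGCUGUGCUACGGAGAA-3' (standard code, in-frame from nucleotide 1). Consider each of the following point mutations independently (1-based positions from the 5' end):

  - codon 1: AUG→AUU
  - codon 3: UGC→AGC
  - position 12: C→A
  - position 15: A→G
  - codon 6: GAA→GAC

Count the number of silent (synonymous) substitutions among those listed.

1

Codon 1: AUG (Met) → AUU (Ile) — missense.
Codon 3: UGC (Cys) → AGC (Ser) — missense.
Codon 4: UAC (Tyr) → UAA (Stop) — nonsense.
Codon 5: GGA (Gly) → GGG (Gly) — synonymous.
Codon 6: GAA (Glu) → GAC (Asp) — missense.
Synonymous: 1 of 5.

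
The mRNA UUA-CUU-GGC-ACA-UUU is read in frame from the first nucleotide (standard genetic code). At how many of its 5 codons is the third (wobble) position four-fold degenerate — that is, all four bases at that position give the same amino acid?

Codon 1 UUA (Leu): third position 2-fold.
Codon 2 CUU (Leu): third position 4-fold.
Codon 3 GGC (Gly): third position 4-fold.
Codon 4 ACA (Thr): third position 4-fold.
Codon 5 UUU (Phe): third position 2-fold.
Four-fold degenerate third positions: 3.

3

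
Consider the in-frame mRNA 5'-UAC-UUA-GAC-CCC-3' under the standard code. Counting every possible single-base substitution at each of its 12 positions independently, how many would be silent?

7

Codon 1 (UAC, Tyr): 1 synonymous substitution.
Codon 2 (UUA, Leu): 2 synonymous substitutions.
Codon 3 (GAC, Asp): 1 synonymous substitution.
Codon 4 (CCC, Pro): 3 synonymous substitutions.
Total: 1 + 2 + 1 + 3 = 7.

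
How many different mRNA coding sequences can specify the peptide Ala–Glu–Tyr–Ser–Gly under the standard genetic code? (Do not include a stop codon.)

Ala: 4 codons.
Glu: 2 codons.
Tyr: 2 codons.
Ser: 6 codons.
Gly: 4 codons.
4 × 2 × 2 × 6 × 4 = 384.

384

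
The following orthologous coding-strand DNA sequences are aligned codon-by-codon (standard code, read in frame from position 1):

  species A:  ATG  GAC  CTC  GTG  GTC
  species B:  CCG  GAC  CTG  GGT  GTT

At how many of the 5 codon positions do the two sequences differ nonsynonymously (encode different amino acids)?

2

Codon 1: ATG Met / CCG Pro — nonsynonymous.
Codon 2: GAC Asp / GAC Asp — identical.
Codon 3: CTC Leu / CTG Leu — synonymous.
Codon 4: GTG Val / GGT Gly — nonsynonymous.
Codon 5: GTC Val / GTT Val — synonymous.
Nonsynonymous differences: 2.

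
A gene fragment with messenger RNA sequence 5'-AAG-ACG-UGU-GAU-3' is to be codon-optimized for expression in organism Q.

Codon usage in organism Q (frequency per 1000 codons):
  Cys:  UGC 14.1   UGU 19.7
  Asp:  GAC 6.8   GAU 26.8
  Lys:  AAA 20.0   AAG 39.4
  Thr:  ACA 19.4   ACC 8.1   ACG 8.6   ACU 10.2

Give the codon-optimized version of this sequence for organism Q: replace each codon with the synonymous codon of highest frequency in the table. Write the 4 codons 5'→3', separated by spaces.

AAG ACA UGU GAU

Codon 1 (Lys): best is AAG at 39.4.
Codon 2 (Thr): best is ACA at 19.4.
Codon 3 (Cys): best is UGU at 19.7.
Codon 4 (Asp): best is GAU at 26.8.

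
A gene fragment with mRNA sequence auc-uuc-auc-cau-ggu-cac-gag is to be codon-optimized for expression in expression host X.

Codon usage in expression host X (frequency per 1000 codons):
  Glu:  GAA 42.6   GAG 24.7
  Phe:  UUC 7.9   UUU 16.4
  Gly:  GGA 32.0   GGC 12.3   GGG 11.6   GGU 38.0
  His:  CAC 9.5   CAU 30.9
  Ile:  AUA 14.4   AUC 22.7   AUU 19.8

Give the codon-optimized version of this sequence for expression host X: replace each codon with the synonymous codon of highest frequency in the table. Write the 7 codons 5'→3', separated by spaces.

Codon 1 (Ile): best is AUC at 22.7.
Codon 2 (Phe): best is UUU at 16.4.
Codon 3 (Ile): best is AUC at 22.7.
Codon 4 (His): best is CAU at 30.9.
Codon 5 (Gly): best is GGU at 38.0.
Codon 6 (His): best is CAU at 30.9.
Codon 7 (Glu): best is GAA at 42.6.

AUC UUU AUC CAU GGU CAU GAA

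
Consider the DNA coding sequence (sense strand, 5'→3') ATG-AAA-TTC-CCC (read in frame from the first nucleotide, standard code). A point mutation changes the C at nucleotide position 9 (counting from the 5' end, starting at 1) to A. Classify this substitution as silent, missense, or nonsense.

missense

Position 9 falls in codon 3: TTC → Phe.
After the substitution the codon is TTA → Leu.
Phe ≠ Leu, so this is a missense mutation.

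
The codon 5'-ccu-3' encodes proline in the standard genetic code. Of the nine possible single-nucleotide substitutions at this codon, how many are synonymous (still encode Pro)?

Position 1: none → 0 synonymous.
Position 2: none → 0 synonymous.
Position 3: CCC, CCA, CCG → 3 synonymous.
Total: 0 + 0 + 3 = 3.

3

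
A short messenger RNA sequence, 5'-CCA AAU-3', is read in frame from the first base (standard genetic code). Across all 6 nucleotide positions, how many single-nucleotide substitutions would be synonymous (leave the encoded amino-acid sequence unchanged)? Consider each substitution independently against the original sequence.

4

Codon 1 (CCA, Pro): 3 synonymous substitutions.
Codon 2 (AAU, Asn): 1 synonymous substitution.
Total: 3 + 1 = 4.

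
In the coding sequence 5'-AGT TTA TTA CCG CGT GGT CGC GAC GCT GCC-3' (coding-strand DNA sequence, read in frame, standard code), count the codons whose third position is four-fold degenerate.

Codon 1 AGT (Ser): third position 2-fold.
Codon 2 TTA (Leu): third position 2-fold.
Codon 3 TTA (Leu): third position 2-fold.
Codon 4 CCG (Pro): third position 4-fold.
Codon 5 CGT (Arg): third position 4-fold.
Codon 6 GGT (Gly): third position 4-fold.
Codon 7 CGC (Arg): third position 4-fold.
Codon 8 GAC (Asp): third position 2-fold.
Codon 9 GCT (Ala): third position 4-fold.
Codon 10 GCC (Ala): third position 4-fold.
Four-fold degenerate third positions: 6.

6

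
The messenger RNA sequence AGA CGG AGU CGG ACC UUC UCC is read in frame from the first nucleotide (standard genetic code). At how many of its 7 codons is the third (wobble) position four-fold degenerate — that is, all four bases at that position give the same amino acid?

Codon 1 AGA (Arg): third position 2-fold.
Codon 2 CGG (Arg): third position 4-fold.
Codon 3 AGU (Ser): third position 2-fold.
Codon 4 CGG (Arg): third position 4-fold.
Codon 5 ACC (Thr): third position 4-fold.
Codon 6 UUC (Phe): third position 2-fold.
Codon 7 UCC (Ser): third position 4-fold.
Four-fold degenerate third positions: 4.

4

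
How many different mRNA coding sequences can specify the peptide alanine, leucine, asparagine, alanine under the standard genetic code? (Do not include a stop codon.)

Ala: 4 codons.
Leu: 6 codons.
Asn: 2 codons.
Ala: 4 codons.
4 × 6 × 2 × 4 = 192.

192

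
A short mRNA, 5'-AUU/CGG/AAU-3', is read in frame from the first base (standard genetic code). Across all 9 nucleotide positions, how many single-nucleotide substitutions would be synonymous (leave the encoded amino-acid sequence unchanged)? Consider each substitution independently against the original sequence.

Codon 1 (AUU, Ile): 2 synonymous substitutions.
Codon 2 (CGG, Arg): 4 synonymous substitutions.
Codon 3 (AAU, Asn): 1 synonymous substitution.
Total: 2 + 4 + 1 = 7.

7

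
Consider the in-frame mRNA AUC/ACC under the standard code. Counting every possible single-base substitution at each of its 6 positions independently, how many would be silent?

5

Codon 1 (AUC, Ile): 2 synonymous substitutions.
Codon 2 (ACC, Thr): 3 synonymous substitutions.
Total: 2 + 3 = 5.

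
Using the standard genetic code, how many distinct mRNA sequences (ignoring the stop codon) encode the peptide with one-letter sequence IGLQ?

144

Ile: 3 codons.
Gly: 4 codons.
Leu: 6 codons.
Gln: 2 codons.
3 × 4 × 6 × 2 = 144.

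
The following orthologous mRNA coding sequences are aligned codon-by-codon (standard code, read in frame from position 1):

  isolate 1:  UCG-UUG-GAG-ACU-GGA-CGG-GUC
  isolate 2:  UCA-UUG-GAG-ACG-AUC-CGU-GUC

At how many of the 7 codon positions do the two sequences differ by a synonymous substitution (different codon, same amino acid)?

Codon 1: UCG Ser / UCA Ser — synonymous.
Codon 2: UUG Leu / UUG Leu — identical.
Codon 3: GAG Glu / GAG Glu — identical.
Codon 4: ACU Thr / ACG Thr — synonymous.
Codon 5: GGA Gly / AUC Ile — nonsynonymous.
Codon 6: CGG Arg / CGU Arg — synonymous.
Codon 7: GUC Val / GUC Val — identical.
Synonymous differences: 3.

3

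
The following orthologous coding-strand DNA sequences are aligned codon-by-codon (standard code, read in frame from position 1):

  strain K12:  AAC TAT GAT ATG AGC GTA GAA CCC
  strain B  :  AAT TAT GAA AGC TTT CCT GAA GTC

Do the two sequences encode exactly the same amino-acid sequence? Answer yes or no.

no

Codon 1: AAC Asn / AAT Asn — synonymous.
Codon 2: TAT Tyr / TAT Tyr — identical.
Codon 3: GAT Asp / GAA Glu — nonsynonymous.
Codon 4: ATG Met / AGC Ser — nonsynonymous.
Codon 5: AGC Ser / TTT Phe — nonsynonymous.
Codon 6: GTA Val / CCT Pro — nonsynonymous.
Codon 7: GAA Glu / GAA Glu — identical.
Codon 8: CCC Pro / GTC Val — nonsynonymous.
Nonsynonymous differences: 5 → different protein.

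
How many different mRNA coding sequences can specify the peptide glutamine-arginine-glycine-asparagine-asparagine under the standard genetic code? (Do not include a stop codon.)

192

Gln: 2 codons.
Arg: 6 codons.
Gly: 4 codons.
Asn: 2 codons.
Asn: 2 codons.
2 × 6 × 4 × 2 × 2 = 192.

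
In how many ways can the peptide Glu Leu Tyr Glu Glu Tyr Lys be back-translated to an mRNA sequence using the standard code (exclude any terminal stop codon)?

Glu: 2 codons.
Leu: 6 codons.
Tyr: 2 codons.
Glu: 2 codons.
Glu: 2 codons.
Tyr: 2 codons.
Lys: 2 codons.
2 × 6 × 2 × 2 × 2 × 2 × 2 = 384.

384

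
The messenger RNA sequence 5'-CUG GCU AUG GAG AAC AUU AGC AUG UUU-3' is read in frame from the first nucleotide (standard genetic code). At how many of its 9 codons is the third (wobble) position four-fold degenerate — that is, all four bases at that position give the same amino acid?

2

Codon 1 CUG (Leu): third position 4-fold.
Codon 2 GCU (Ala): third position 4-fold.
Codon 3 AUG (Met): third position 1-fold.
Codon 4 GAG (Glu): third position 2-fold.
Codon 5 AAC (Asn): third position 2-fold.
Codon 6 AUU (Ile): third position 3-fold.
Codon 7 AGC (Ser): third position 2-fold.
Codon 8 AUG (Met): third position 1-fold.
Codon 9 UUU (Phe): third position 2-fold.
Four-fold degenerate third positions: 2.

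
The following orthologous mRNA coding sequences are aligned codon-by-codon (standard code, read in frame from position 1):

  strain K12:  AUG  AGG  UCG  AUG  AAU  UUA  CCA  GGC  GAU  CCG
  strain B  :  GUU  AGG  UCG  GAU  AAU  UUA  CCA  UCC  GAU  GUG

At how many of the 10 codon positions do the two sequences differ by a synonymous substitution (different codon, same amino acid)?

Codon 1: AUG Met / GUU Val — nonsynonymous.
Codon 2: AGG Arg / AGG Arg — identical.
Codon 3: UCG Ser / UCG Ser — identical.
Codon 4: AUG Met / GAU Asp — nonsynonymous.
Codon 5: AAU Asn / AAU Asn — identical.
Codon 6: UUA Leu / UUA Leu — identical.
Codon 7: CCA Pro / CCA Pro — identical.
Codon 8: GGC Gly / UCC Ser — nonsynonymous.
Codon 9: GAU Asp / GAU Asp — identical.
Codon 10: CCG Pro / GUG Val — nonsynonymous.
Synonymous differences: 0.

0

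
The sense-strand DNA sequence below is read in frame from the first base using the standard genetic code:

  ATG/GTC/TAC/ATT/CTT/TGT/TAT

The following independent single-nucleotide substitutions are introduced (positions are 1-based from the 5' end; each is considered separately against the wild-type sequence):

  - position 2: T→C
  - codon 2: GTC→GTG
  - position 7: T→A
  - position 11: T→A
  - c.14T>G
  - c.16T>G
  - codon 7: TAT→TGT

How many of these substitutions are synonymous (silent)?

1

Codon 1: ATG (Met) → ACG (Thr) — missense.
Codon 2: GTC (Val) → GTG (Val) — synonymous.
Codon 3: TAC (Tyr) → AAC (Asn) — missense.
Codon 4: ATT (Ile) → AAT (Asn) — missense.
Codon 5: CTT (Leu) → CGT (Arg) — missense.
Codon 6: TGT (Cys) → GGT (Gly) — missense.
Codon 7: TAT (Tyr) → TGT (Cys) — missense.
Synonymous: 1 of 7.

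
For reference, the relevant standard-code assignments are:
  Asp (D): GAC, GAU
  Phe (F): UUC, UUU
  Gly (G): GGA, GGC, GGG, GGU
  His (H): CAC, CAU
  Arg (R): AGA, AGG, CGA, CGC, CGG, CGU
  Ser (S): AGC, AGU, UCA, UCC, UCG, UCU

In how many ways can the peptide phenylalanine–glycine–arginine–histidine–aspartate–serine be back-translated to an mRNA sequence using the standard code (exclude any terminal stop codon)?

Phe: 2 codons.
Gly: 4 codons.
Arg: 6 codons.
His: 2 codons.
Asp: 2 codons.
Ser: 6 codons.
2 × 4 × 6 × 2 × 2 × 6 = 1152.

1152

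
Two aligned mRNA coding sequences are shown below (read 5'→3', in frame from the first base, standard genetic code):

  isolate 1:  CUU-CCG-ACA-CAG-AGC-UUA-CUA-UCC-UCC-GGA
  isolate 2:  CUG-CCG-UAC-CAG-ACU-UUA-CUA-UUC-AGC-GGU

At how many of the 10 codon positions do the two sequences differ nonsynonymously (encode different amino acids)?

3

Codon 1: CUU Leu / CUG Leu — synonymous.
Codon 2: CCG Pro / CCG Pro — identical.
Codon 3: ACA Thr / UAC Tyr — nonsynonymous.
Codon 4: CAG Gln / CAG Gln — identical.
Codon 5: AGC Ser / ACU Thr — nonsynonymous.
Codon 6: UUA Leu / UUA Leu — identical.
Codon 7: CUA Leu / CUA Leu — identical.
Codon 8: UCC Ser / UUC Phe — nonsynonymous.
Codon 9: UCC Ser / AGC Ser — synonymous.
Codon 10: GGA Gly / GGU Gly — synonymous.
Nonsynonymous differences: 3.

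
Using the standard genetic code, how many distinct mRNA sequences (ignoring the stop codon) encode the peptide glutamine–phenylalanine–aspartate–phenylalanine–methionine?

16

Gln: 2 codons.
Phe: 2 codons.
Asp: 2 codons.
Phe: 2 codons.
Met: 1 codon.
2 × 2 × 2 × 2 × 1 = 16.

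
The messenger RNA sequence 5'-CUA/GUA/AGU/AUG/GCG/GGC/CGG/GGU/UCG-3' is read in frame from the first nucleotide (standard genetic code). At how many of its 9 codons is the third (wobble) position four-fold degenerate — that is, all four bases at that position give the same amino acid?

Codon 1 CUA (Leu): third position 4-fold.
Codon 2 GUA (Val): third position 4-fold.
Codon 3 AGU (Ser): third position 2-fold.
Codon 4 AUG (Met): third position 1-fold.
Codon 5 GCG (Ala): third position 4-fold.
Codon 6 GGC (Gly): third position 4-fold.
Codon 7 CGG (Arg): third position 4-fold.
Codon 8 GGU (Gly): third position 4-fold.
Codon 9 UCG (Ser): third position 4-fold.
Four-fold degenerate third positions: 7.

7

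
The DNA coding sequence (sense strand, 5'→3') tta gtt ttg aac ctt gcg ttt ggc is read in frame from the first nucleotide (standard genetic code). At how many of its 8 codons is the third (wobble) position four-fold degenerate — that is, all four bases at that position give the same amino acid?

4

Codon 1 TTA (Leu): third position 2-fold.
Codon 2 GTT (Val): third position 4-fold.
Codon 3 TTG (Leu): third position 2-fold.
Codon 4 AAC (Asn): third position 2-fold.
Codon 5 CTT (Leu): third position 4-fold.
Codon 6 GCG (Ala): third position 4-fold.
Codon 7 TTT (Phe): third position 2-fold.
Codon 8 GGC (Gly): third position 4-fold.
Four-fold degenerate third positions: 4.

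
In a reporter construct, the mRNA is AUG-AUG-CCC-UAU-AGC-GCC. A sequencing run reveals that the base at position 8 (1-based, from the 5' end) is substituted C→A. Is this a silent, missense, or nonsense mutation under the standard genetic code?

Position 8 falls in codon 3: CCC → Pro.
After the substitution the codon is CAC → His.
Pro ≠ His, so this is a missense mutation.

missense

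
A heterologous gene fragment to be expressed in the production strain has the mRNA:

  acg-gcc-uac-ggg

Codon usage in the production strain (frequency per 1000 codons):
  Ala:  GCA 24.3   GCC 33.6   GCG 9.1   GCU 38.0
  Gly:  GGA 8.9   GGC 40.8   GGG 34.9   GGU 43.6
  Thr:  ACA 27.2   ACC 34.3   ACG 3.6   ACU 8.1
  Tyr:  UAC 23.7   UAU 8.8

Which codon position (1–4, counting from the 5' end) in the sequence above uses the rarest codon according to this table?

1

Codon 1 ACG (Thr): 3.6 per 1000.
Codon 2 GCC (Ala): 33.6 per 1000.
Codon 3 UAC (Tyr): 23.7 per 1000.
Codon 4 GGG (Gly): 34.9 per 1000.
Lowest frequency is 3.6 at codon 1.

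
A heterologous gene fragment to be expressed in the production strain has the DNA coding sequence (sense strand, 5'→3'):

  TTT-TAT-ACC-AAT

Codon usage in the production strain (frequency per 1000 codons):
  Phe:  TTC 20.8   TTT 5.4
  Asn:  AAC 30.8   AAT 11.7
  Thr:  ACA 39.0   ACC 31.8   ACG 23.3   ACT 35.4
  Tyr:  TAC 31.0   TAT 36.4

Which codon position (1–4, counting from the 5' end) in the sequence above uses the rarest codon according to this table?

Codon 1 TTT (Phe): 5.4 per 1000.
Codon 2 TAT (Tyr): 36.4 per 1000.
Codon 3 ACC (Thr): 31.8 per 1000.
Codon 4 AAT (Asn): 11.7 per 1000.
Lowest frequency is 5.4 at codon 1.

1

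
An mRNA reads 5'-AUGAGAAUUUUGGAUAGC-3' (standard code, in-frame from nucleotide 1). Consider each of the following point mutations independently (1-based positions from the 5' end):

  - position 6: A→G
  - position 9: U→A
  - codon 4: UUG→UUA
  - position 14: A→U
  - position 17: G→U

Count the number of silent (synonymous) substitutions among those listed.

Codon 2: AGA (Arg) → AGG (Arg) — synonymous.
Codon 3: AUU (Ile) → AUA (Ile) — synonymous.
Codon 4: UUG (Leu) → UUA (Leu) — synonymous.
Codon 5: GAU (Asp) → GUU (Val) — missense.
Codon 6: AGC (Ser) → AUC (Ile) — missense.
Synonymous: 3 of 5.

3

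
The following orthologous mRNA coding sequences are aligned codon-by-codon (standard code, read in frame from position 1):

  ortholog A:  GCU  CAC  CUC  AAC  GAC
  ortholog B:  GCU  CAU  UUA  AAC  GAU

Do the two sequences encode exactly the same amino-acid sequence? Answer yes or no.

yes

Codon 1: GCU Ala / GCU Ala — identical.
Codon 2: CAC His / CAU His — synonymous.
Codon 3: CUC Leu / UUA Leu — synonymous.
Codon 4: AAC Asn / AAC Asn — identical.
Codon 5: GAC Asp / GAU Asp — synonymous.
Nonsynonymous differences: 0 → same protein.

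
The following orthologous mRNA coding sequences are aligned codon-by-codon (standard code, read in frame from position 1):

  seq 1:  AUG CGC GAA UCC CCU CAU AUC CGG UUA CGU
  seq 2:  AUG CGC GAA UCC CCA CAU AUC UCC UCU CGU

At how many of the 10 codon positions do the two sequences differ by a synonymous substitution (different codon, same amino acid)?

1

Codon 1: AUG Met / AUG Met — identical.
Codon 2: CGC Arg / CGC Arg — identical.
Codon 3: GAA Glu / GAA Glu — identical.
Codon 4: UCC Ser / UCC Ser — identical.
Codon 5: CCU Pro / CCA Pro — synonymous.
Codon 6: CAU His / CAU His — identical.
Codon 7: AUC Ile / AUC Ile — identical.
Codon 8: CGG Arg / UCC Ser — nonsynonymous.
Codon 9: UUA Leu / UCU Ser — nonsynonymous.
Codon 10: CGU Arg / CGU Arg — identical.
Synonymous differences: 1.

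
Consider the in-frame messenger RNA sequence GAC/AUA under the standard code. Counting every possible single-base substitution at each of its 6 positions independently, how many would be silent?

Codon 1 (GAC, Asp): 1 synonymous substitution.
Codon 2 (AUA, Ile): 2 synonymous substitutions.
Total: 1 + 2 = 3.

3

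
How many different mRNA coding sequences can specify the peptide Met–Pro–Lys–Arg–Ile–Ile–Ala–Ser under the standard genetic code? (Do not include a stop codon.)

10368

Met: 1 codon.
Pro: 4 codons.
Lys: 2 codons.
Arg: 6 codons.
Ile: 3 codons.
Ile: 3 codons.
Ala: 4 codons.
Ser: 6 codons.
1 × 4 × 2 × 6 × 3 × 3 × 4 × 6 = 10368.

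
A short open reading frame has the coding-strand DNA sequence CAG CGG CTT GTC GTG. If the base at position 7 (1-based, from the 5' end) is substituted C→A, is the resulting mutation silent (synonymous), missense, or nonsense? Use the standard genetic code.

Position 7 falls in codon 3: CTT → Leu.
After the substitution the codon is ATT → Ile.
Leu ≠ Ile, so this is a missense mutation.

missense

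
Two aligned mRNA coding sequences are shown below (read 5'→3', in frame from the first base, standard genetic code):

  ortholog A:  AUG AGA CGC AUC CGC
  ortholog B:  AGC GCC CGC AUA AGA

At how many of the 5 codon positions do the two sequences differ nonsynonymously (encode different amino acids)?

Codon 1: AUG Met / AGC Ser — nonsynonymous.
Codon 2: AGA Arg / GCC Ala — nonsynonymous.
Codon 3: CGC Arg / CGC Arg — identical.
Codon 4: AUC Ile / AUA Ile — synonymous.
Codon 5: CGC Arg / AGA Arg — synonymous.
Nonsynonymous differences: 2.

2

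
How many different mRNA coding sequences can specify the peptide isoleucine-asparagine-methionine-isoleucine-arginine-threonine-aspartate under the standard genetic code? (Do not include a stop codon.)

Ile: 3 codons.
Asn: 2 codons.
Met: 1 codon.
Ile: 3 codons.
Arg: 6 codons.
Thr: 4 codons.
Asp: 2 codons.
3 × 2 × 1 × 3 × 6 × 4 × 2 = 864.

864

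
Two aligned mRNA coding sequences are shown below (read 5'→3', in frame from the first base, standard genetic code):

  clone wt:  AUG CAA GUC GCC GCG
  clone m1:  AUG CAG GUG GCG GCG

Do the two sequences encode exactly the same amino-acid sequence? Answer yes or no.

Codon 1: AUG Met / AUG Met — identical.
Codon 2: CAA Gln / CAG Gln — synonymous.
Codon 3: GUC Val / GUG Val — synonymous.
Codon 4: GCC Ala / GCG Ala — synonymous.
Codon 5: GCG Ala / GCG Ala — identical.
Nonsynonymous differences: 0 → same protein.

yes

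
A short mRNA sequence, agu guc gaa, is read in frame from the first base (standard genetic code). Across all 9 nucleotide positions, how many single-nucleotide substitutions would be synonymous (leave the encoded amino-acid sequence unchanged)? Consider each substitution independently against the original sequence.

5

Codon 1 (AGU, Ser): 1 synonymous substitution.
Codon 2 (GUC, Val): 3 synonymous substitutions.
Codon 3 (GAA, Glu): 1 synonymous substitution.
Total: 1 + 3 + 1 = 5.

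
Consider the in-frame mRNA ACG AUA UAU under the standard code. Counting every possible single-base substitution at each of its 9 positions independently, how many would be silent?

Codon 1 (ACG, Thr): 3 synonymous substitutions.
Codon 2 (AUA, Ile): 2 synonymous substitutions.
Codon 3 (UAU, Tyr): 1 synonymous substitution.
Total: 3 + 2 + 1 = 6.

6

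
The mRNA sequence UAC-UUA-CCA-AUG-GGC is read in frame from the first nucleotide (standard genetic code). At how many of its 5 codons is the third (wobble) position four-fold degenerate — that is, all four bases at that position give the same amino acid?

Codon 1 UAC (Tyr): third position 2-fold.
Codon 2 UUA (Leu): third position 2-fold.
Codon 3 CCA (Pro): third position 4-fold.
Codon 4 AUG (Met): third position 1-fold.
Codon 5 GGC (Gly): third position 4-fold.
Four-fold degenerate third positions: 2.

2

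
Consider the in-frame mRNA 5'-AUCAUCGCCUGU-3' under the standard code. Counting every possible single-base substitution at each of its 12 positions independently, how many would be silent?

Codon 1 (AUC, Ile): 2 synonymous substitutions.
Codon 2 (AUC, Ile): 2 synonymous substitutions.
Codon 3 (GCC, Ala): 3 synonymous substitutions.
Codon 4 (UGU, Cys): 1 synonymous substitution.
Total: 2 + 2 + 3 + 1 = 8.

8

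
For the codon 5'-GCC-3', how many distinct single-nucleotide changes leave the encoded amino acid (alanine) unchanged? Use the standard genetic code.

Position 1: none → 0 synonymous.
Position 2: none → 0 synonymous.
Position 3: GCU, GCA, GCG → 3 synonymous.
Total: 0 + 0 + 3 = 3.

3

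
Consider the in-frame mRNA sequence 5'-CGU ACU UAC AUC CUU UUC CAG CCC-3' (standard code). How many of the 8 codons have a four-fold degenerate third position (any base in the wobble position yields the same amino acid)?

4

Codon 1 CGU (Arg): third position 4-fold.
Codon 2 ACU (Thr): third position 4-fold.
Codon 3 UAC (Tyr): third position 2-fold.
Codon 4 AUC (Ile): third position 3-fold.
Codon 5 CUU (Leu): third position 4-fold.
Codon 6 UUC (Phe): third position 2-fold.
Codon 7 CAG (Gln): third position 2-fold.
Codon 8 CCC (Pro): third position 4-fold.
Four-fold degenerate third positions: 4.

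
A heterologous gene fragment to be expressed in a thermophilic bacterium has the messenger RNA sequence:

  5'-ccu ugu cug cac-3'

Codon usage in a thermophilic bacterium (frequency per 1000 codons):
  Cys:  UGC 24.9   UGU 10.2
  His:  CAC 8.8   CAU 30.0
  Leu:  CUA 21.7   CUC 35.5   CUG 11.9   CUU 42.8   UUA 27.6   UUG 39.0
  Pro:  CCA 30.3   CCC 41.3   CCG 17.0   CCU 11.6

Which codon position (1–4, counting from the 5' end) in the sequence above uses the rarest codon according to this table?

4

Codon 1 CCU (Pro): 11.6 per 1000.
Codon 2 UGU (Cys): 10.2 per 1000.
Codon 3 CUG (Leu): 11.9 per 1000.
Codon 4 CAC (His): 8.8 per 1000.
Lowest frequency is 8.8 at codon 4.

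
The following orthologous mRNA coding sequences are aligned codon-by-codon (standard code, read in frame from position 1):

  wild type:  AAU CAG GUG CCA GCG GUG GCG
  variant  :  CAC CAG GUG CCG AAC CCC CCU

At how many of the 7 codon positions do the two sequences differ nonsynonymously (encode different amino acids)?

4

Codon 1: AAU Asn / CAC His — nonsynonymous.
Codon 2: CAG Gln / CAG Gln — identical.
Codon 3: GUG Val / GUG Val — identical.
Codon 4: CCA Pro / CCG Pro — synonymous.
Codon 5: GCG Ala / AAC Asn — nonsynonymous.
Codon 6: GUG Val / CCC Pro — nonsynonymous.
Codon 7: GCG Ala / CCU Pro — nonsynonymous.
Nonsynonymous differences: 4.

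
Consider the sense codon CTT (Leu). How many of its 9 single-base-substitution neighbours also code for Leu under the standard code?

Position 1: none → 0 synonymous.
Position 2: none → 0 synonymous.
Position 3: CTC, CTA, CTG → 3 synonymous.
Total: 0 + 0 + 3 = 3.

3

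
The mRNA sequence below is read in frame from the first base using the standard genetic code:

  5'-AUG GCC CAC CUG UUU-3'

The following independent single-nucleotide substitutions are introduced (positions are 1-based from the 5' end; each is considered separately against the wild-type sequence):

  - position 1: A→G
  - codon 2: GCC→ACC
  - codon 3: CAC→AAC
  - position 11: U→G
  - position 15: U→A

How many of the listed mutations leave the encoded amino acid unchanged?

0

Codon 1: AUG (Met) → GUG (Val) — missense.
Codon 2: GCC (Ala) → ACC (Thr) — missense.
Codon 3: CAC (His) → AAC (Asn) — missense.
Codon 4: CUG (Leu) → CGG (Arg) — missense.
Codon 5: UUU (Phe) → UUA (Leu) — missense.
Synonymous: 0 of 5.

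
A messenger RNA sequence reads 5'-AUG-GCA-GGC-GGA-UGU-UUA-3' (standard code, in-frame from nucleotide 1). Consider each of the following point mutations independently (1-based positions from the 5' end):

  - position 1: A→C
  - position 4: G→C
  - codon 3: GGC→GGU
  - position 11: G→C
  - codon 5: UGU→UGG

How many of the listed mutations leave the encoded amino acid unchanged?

1

Codon 1: AUG (Met) → CUG (Leu) — missense.
Codon 2: GCA (Ala) → CCA (Pro) — missense.
Codon 3: GGC (Gly) → GGU (Gly) — synonymous.
Codon 4: GGA (Gly) → GCA (Ala) — missense.
Codon 5: UGU (Cys) → UGG (Trp) — missense.
Synonymous: 1 of 5.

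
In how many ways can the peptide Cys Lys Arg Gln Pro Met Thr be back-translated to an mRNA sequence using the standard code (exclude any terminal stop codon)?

768

Cys: 2 codons.
Lys: 2 codons.
Arg: 6 codons.
Gln: 2 codons.
Pro: 4 codons.
Met: 1 codon.
Thr: 4 codons.
2 × 2 × 6 × 2 × 4 × 1 × 4 = 768.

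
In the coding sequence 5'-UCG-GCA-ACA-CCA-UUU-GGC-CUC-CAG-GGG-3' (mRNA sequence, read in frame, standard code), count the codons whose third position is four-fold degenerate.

Codon 1 UCG (Ser): third position 4-fold.
Codon 2 GCA (Ala): third position 4-fold.
Codon 3 ACA (Thr): third position 4-fold.
Codon 4 CCA (Pro): third position 4-fold.
Codon 5 UUU (Phe): third position 2-fold.
Codon 6 GGC (Gly): third position 4-fold.
Codon 7 CUC (Leu): third position 4-fold.
Codon 8 CAG (Gln): third position 2-fold.
Codon 9 GGG (Gly): third position 4-fold.
Four-fold degenerate third positions: 7.

7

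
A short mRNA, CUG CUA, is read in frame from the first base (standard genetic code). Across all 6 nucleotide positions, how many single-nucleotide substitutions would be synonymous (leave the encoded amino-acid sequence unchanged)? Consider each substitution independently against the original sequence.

Codon 1 (CUG, Leu): 4 synonymous substitutions.
Codon 2 (CUA, Leu): 4 synonymous substitutions.
Total: 4 + 4 = 8.

8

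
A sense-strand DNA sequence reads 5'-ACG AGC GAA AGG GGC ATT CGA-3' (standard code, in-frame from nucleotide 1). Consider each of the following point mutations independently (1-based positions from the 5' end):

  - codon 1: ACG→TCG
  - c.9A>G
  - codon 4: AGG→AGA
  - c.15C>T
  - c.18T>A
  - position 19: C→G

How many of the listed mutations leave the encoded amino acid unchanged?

4

Codon 1: ACG (Thr) → TCG (Ser) — missense.
Codon 3: GAA (Glu) → GAG (Glu) — synonymous.
Codon 4: AGG (Arg) → AGA (Arg) — synonymous.
Codon 5: GGC (Gly) → GGT (Gly) — synonymous.
Codon 6: ATT (Ile) → ATA (Ile) — synonymous.
Codon 7: CGA (Arg) → GGA (Gly) — missense.
Synonymous: 4 of 6.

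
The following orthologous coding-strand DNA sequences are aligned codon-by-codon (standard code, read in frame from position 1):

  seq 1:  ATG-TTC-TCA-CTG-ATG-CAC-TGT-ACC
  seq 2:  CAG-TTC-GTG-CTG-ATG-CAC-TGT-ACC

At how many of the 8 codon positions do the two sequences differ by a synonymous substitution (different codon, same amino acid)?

0

Codon 1: ATG Met / CAG Gln — nonsynonymous.
Codon 2: TTC Phe / TTC Phe — identical.
Codon 3: TCA Ser / GTG Val — nonsynonymous.
Codon 4: CTG Leu / CTG Leu — identical.
Codon 5: ATG Met / ATG Met — identical.
Codon 6: CAC His / CAC His — identical.
Codon 7: TGT Cys / TGT Cys — identical.
Codon 8: ACC Thr / ACC Thr — identical.
Synonymous differences: 0.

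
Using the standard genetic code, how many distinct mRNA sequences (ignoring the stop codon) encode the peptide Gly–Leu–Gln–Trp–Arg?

Gly: 4 codons.
Leu: 6 codons.
Gln: 2 codons.
Trp: 1 codon.
Arg: 6 codons.
4 × 6 × 2 × 1 × 6 = 288.

288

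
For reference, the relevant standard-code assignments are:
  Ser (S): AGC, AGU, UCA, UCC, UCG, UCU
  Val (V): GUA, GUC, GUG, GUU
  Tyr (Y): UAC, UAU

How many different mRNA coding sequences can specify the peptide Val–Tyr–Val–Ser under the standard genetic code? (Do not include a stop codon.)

192

Val: 4 codons.
Tyr: 2 codons.
Val: 4 codons.
Ser: 6 codons.
4 × 2 × 4 × 6 = 192.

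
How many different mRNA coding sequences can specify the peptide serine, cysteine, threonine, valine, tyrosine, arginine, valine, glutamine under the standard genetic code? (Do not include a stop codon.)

18432

Ser: 6 codons.
Cys: 2 codons.
Thr: 4 codons.
Val: 4 codons.
Tyr: 2 codons.
Arg: 6 codons.
Val: 4 codons.
Gln: 2 codons.
6 × 2 × 4 × 4 × 2 × 6 × 4 × 2 = 18432.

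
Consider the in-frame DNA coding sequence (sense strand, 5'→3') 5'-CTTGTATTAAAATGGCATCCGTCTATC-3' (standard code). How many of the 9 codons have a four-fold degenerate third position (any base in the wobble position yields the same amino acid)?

Codon 1 CTT (Leu): third position 4-fold.
Codon 2 GTA (Val): third position 4-fold.
Codon 3 TTA (Leu): third position 2-fold.
Codon 4 AAA (Lys): third position 2-fold.
Codon 5 TGG (Trp): third position 1-fold.
Codon 6 CAT (His): third position 2-fold.
Codon 7 CCG (Pro): third position 4-fold.
Codon 8 TCT (Ser): third position 4-fold.
Codon 9 ATC (Ile): third position 3-fold.
Four-fold degenerate third positions: 4.

4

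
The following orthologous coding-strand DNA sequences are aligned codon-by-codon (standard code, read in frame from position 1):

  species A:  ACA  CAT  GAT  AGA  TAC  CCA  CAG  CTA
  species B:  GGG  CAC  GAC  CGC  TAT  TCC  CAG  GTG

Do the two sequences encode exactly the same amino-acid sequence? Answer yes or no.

Codon 1: ACA Thr / GGG Gly — nonsynonymous.
Codon 2: CAT His / CAC His — synonymous.
Codon 3: GAT Asp / GAC Asp — synonymous.
Codon 4: AGA Arg / CGC Arg — synonymous.
Codon 5: TAC Tyr / TAT Tyr — synonymous.
Codon 6: CCA Pro / TCC Ser — nonsynonymous.
Codon 7: CAG Gln / CAG Gln — identical.
Codon 8: CTA Leu / GTG Val — nonsynonymous.
Nonsynonymous differences: 3 → different protein.

no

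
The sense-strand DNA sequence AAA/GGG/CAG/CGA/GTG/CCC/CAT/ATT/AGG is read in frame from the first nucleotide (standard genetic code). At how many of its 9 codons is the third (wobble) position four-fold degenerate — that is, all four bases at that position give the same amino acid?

Codon 1 AAA (Lys): third position 2-fold.
Codon 2 GGG (Gly): third position 4-fold.
Codon 3 CAG (Gln): third position 2-fold.
Codon 4 CGA (Arg): third position 4-fold.
Codon 5 GTG (Val): third position 4-fold.
Codon 6 CCC (Pro): third position 4-fold.
Codon 7 CAT (His): third position 2-fold.
Codon 8 ATT (Ile): third position 3-fold.
Codon 9 AGG (Arg): third position 2-fold.
Four-fold degenerate third positions: 4.

4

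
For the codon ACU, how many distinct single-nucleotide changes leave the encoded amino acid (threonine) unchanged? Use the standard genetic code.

Position 1: none → 0 synonymous.
Position 2: none → 0 synonymous.
Position 3: ACC, ACA, ACG → 3 synonymous.
Total: 0 + 0 + 3 = 3.

3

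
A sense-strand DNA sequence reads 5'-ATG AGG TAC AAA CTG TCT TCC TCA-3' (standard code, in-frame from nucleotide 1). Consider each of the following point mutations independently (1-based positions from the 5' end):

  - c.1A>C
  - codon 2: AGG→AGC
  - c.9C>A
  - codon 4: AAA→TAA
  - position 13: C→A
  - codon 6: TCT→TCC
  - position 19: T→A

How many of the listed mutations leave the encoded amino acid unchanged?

1

Codon 1: ATG (Met) → CTG (Leu) — missense.
Codon 2: AGG (Arg) → AGC (Ser) — missense.
Codon 3: TAC (Tyr) → TAA (Stop) — nonsense.
Codon 4: AAA (Lys) → TAA (Stop) — nonsense.
Codon 5: CTG (Leu) → ATG (Met) — missense.
Codon 6: TCT (Ser) → TCC (Ser) — synonymous.
Codon 7: TCC (Ser) → ACC (Thr) — missense.
Synonymous: 1 of 7.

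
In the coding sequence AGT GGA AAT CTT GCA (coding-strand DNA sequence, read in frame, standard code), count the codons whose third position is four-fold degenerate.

Codon 1 AGT (Ser): third position 2-fold.
Codon 2 GGA (Gly): third position 4-fold.
Codon 3 AAT (Asn): third position 2-fold.
Codon 4 CTT (Leu): third position 4-fold.
Codon 5 GCA (Ala): third position 4-fold.
Four-fold degenerate third positions: 3.

3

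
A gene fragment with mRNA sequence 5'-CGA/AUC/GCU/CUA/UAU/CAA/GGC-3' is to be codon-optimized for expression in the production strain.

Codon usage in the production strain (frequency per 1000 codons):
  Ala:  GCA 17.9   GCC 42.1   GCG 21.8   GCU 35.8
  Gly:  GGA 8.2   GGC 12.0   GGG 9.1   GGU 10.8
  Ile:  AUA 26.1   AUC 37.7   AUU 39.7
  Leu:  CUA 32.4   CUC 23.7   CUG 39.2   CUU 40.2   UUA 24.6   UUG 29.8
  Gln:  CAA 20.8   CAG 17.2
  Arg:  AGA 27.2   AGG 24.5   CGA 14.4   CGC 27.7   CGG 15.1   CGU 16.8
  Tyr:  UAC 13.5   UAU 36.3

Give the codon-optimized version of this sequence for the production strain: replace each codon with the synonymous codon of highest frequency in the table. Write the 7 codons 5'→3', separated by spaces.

CGC AUU GCC CUU UAU CAA GGC

Codon 1 (Arg): best is CGC at 27.7.
Codon 2 (Ile): best is AUU at 39.7.
Codon 3 (Ala): best is GCC at 42.1.
Codon 4 (Leu): best is CUU at 40.2.
Codon 5 (Tyr): best is UAU at 36.3.
Codon 6 (Gln): best is CAA at 20.8.
Codon 7 (Gly): best is GGC at 12.0.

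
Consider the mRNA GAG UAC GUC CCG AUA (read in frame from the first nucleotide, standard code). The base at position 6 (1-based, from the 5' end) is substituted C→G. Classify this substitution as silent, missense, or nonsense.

Position 6 falls in codon 2: UAC → Tyr.
After the substitution the codon is UAG → Stop.
The new codon is a stop codon, so this is a nonsense mutation.

nonsense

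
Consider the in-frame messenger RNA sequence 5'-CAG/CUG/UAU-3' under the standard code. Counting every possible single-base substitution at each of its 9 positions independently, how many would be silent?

6

Codon 1 (CAG, Gln): 1 synonymous substitution.
Codon 2 (CUG, Leu): 4 synonymous substitutions.
Codon 3 (UAU, Tyr): 1 synonymous substitution.
Total: 1 + 4 + 1 = 6.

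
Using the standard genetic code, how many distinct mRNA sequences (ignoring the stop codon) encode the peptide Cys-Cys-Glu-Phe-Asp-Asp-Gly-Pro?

Cys: 2 codons.
Cys: 2 codons.
Glu: 2 codons.
Phe: 2 codons.
Asp: 2 codons.
Asp: 2 codons.
Gly: 4 codons.
Pro: 4 codons.
2 × 2 × 2 × 2 × 2 × 2 × 4 × 4 = 1024.

1024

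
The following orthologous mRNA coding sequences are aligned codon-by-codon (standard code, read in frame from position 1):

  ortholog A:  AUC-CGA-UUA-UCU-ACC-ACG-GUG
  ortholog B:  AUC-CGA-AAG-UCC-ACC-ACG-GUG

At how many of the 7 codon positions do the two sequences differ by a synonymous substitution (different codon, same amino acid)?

Codon 1: AUC Ile / AUC Ile — identical.
Codon 2: CGA Arg / CGA Arg — identical.
Codon 3: UUA Leu / AAG Lys — nonsynonymous.
Codon 4: UCU Ser / UCC Ser — synonymous.
Codon 5: ACC Thr / ACC Thr — identical.
Codon 6: ACG Thr / ACG Thr — identical.
Codon 7: GUG Val / GUG Val — identical.
Synonymous differences: 1.

1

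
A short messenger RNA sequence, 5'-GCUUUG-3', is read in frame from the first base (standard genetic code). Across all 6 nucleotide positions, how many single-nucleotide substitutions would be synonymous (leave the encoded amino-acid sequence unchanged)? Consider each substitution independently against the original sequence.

5

Codon 1 (GCU, Ala): 3 synonymous substitutions.
Codon 2 (UUG, Leu): 2 synonymous substitutions.
Total: 3 + 2 = 5.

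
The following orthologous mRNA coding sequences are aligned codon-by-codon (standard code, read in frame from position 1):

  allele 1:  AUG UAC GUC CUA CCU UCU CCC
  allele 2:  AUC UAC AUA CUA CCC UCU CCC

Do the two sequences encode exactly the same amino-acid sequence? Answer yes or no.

no

Codon 1: AUG Met / AUC Ile — nonsynonymous.
Codon 2: UAC Tyr / UAC Tyr — identical.
Codon 3: GUC Val / AUA Ile — nonsynonymous.
Codon 4: CUA Leu / CUA Leu — identical.
Codon 5: CCU Pro / CCC Pro — synonymous.
Codon 6: UCU Ser / UCU Ser — identical.
Codon 7: CCC Pro / CCC Pro — identical.
Nonsynonymous differences: 2 → different protein.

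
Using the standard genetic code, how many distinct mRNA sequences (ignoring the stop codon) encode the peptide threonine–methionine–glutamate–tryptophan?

Thr: 4 codons.
Met: 1 codon.
Glu: 2 codons.
Trp: 1 codon.
4 × 1 × 2 × 1 = 8.

8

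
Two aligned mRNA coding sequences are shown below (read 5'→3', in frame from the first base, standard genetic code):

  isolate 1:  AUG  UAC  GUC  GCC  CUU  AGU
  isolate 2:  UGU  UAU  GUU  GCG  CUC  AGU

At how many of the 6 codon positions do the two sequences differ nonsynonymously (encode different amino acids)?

1

Codon 1: AUG Met / UGU Cys — nonsynonymous.
Codon 2: UAC Tyr / UAU Tyr — synonymous.
Codon 3: GUC Val / GUU Val — synonymous.
Codon 4: GCC Ala / GCG Ala — synonymous.
Codon 5: CUU Leu / CUC Leu — synonymous.
Codon 6: AGU Ser / AGU Ser — identical.
Nonsynonymous differences: 1.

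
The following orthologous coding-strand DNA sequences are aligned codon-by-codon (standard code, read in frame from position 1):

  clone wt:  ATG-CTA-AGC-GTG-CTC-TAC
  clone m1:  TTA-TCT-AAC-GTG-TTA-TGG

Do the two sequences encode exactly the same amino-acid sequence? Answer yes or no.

Codon 1: ATG Met / TTA Leu — nonsynonymous.
Codon 2: CTA Leu / TCT Ser — nonsynonymous.
Codon 3: AGC Ser / AAC Asn — nonsynonymous.
Codon 4: GTG Val / GTG Val — identical.
Codon 5: CTC Leu / TTA Leu — synonymous.
Codon 6: TAC Tyr / TGG Trp — nonsynonymous.
Nonsynonymous differences: 4 → different protein.

no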